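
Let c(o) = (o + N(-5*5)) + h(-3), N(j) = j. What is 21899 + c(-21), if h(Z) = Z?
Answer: 21850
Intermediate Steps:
c(o) = -28 + o (c(o) = (o - 5*5) - 3 = (o - 25) - 3 = (-25 + o) - 3 = -28 + o)
21899 + c(-21) = 21899 + (-28 - 21) = 21899 - 49 = 21850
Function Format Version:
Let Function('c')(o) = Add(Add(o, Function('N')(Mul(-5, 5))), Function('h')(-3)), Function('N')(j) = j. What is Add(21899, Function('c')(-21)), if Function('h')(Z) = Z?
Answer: 21850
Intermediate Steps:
Function('c')(o) = Add(-28, o) (Function('c')(o) = Add(Add(o, Mul(-5, 5)), -3) = Add(Add(o, -25), -3) = Add(Add(-25, o), -3) = Add(-28, o))
Add(21899, Function('c')(-21)) = Add(21899, Add(-28, -21)) = Add(21899, -49) = 21850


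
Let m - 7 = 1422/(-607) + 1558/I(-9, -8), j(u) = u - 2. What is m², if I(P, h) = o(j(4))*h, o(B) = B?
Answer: 202713356169/23580736 ≈ 8596.6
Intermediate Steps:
j(u) = -2 + u
I(P, h) = 2*h (I(P, h) = (-2 + 4)*h = 2*h)
m = -450237/4856 (m = 7 + (1422/(-607) + 1558/((2*(-8)))) = 7 + (1422*(-1/607) + 1558/(-16)) = 7 + (-1422/607 + 1558*(-1/16)) = 7 + (-1422/607 - 779/8) = 7 - 484229/4856 = -450237/4856 ≈ -92.718)
m² = (-450237/4856)² = 202713356169/23580736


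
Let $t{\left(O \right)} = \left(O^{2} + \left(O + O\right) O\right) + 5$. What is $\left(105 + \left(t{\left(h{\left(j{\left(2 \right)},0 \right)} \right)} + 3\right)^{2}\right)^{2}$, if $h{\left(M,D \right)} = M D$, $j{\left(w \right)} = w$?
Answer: $28561$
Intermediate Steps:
$h{\left(M,D \right)} = D M$
$t{\left(O \right)} = 5 + 3 O^{2}$ ($t{\left(O \right)} = \left(O^{2} + 2 O O\right) + 5 = \left(O^{2} + 2 O^{2}\right) + 5 = 3 O^{2} + 5 = 5 + 3 O^{2}$)
$\left(105 + \left(t{\left(h{\left(j{\left(2 \right)},0 \right)} \right)} + 3\right)^{2}\right)^{2} = \left(105 + \left(\left(5 + 3 \left(0 \cdot 2\right)^{2}\right) + 3\right)^{2}\right)^{2} = \left(105 + \left(\left(5 + 3 \cdot 0^{2}\right) + 3\right)^{2}\right)^{2} = \left(105 + \left(\left(5 + 3 \cdot 0\right) + 3\right)^{2}\right)^{2} = \left(105 + \left(\left(5 + 0\right) + 3\right)^{2}\right)^{2} = \left(105 + \left(5 + 3\right)^{2}\right)^{2} = \left(105 + 8^{2}\right)^{2} = \left(105 + 64\right)^{2} = 169^{2} = 28561$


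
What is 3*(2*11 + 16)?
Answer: 114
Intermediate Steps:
3*(2*11 + 16) = 3*(22 + 16) = 3*38 = 114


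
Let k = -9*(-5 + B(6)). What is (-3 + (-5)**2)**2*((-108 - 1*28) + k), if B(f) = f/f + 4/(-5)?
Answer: -224576/5 ≈ -44915.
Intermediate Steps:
B(f) = 1/5 (B(f) = 1 + 4*(-1/5) = 1 - 4/5 = 1/5)
k = 216/5 (k = -9*(-5 + 1/5) = -9*(-24/5) = 216/5 ≈ 43.200)
(-3 + (-5)**2)**2*((-108 - 1*28) + k) = (-3 + (-5)**2)**2*((-108 - 1*28) + 216/5) = (-3 + 25)**2*((-108 - 28) + 216/5) = 22**2*(-136 + 216/5) = 484*(-464/5) = -224576/5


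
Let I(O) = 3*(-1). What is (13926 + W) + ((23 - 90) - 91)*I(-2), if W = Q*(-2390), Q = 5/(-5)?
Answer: 16790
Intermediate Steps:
Q = -1 (Q = 5*(-⅕) = -1)
I(O) = -3
W = 2390 (W = -1*(-2390) = 2390)
(13926 + W) + ((23 - 90) - 91)*I(-2) = (13926 + 2390) + ((23 - 90) - 91)*(-3) = 16316 + (-67 - 91)*(-3) = 16316 - 158*(-3) = 16316 + 474 = 16790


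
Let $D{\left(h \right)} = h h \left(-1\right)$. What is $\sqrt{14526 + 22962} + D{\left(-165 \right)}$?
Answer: $-27225 + 4 \sqrt{2343} \approx -27031.0$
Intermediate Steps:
$D{\left(h \right)} = - h^{2}$ ($D{\left(h \right)} = h^{2} \left(-1\right) = - h^{2}$)
$\sqrt{14526 + 22962} + D{\left(-165 \right)} = \sqrt{14526 + 22962} - \left(-165\right)^{2} = \sqrt{37488} - 27225 = 4 \sqrt{2343} - 27225 = -27225 + 4 \sqrt{2343}$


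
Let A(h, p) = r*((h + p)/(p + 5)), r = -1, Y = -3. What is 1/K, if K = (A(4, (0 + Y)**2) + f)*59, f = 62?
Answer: 14/50445 ≈ 0.00027753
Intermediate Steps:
A(h, p) = -(h + p)/(5 + p) (A(h, p) = -(h + p)/(p + 5) = -(h + p)/(5 + p))
K = 50445/14 (K = ((-1*4 - (0 - 3)**2)/(5 + (0 - 3)**2) + 62)*59 = ((-4 - 1*(-3)**2)/(5 + (-3)**2) + 62)*59 = ((-4 - 1*9)/(5 + 9) + 62)*59 = ((-4 - 9)/14 + 62)*59 = ((1/14)*(-13) + 62)*59 = (-13/14 + 62)*59 = (855/14)*59 = 50445/14 ≈ 3603.2)
1/K = 1/(50445/14) = 14/50445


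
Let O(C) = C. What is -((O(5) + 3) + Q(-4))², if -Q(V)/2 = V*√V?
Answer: 192 - 256*I ≈ 192.0 - 256.0*I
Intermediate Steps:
Q(V) = -2*V^(3/2) (Q(V) = -2*V*√V = -2*V^(3/2))
-((O(5) + 3) + Q(-4))² = -((5 + 3) - (-16)*I)² = -(8 - (-16)*I)² = -(8 + 16*I)²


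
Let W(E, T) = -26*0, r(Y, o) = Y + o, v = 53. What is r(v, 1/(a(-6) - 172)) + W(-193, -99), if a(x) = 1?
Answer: 9062/171 ≈ 52.994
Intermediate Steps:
W(E, T) = 0
r(v, 1/(a(-6) - 172)) + W(-193, -99) = (53 + 1/(1 - 172)) + 0 = (53 + 1/(-171)) + 0 = (53 - 1/171) + 0 = 9062/171 + 0 = 9062/171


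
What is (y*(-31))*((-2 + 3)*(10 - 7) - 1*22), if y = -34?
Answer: -20026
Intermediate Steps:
(y*(-31))*((-2 + 3)*(10 - 7) - 1*22) = (-34*(-31))*((-2 + 3)*(10 - 7) - 1*22) = 1054*(1*3 - 22) = 1054*(3 - 22) = 1054*(-19) = -20026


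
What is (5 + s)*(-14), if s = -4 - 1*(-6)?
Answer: -98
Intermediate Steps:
s = 2 (s = -4 + 6 = 2)
(5 + s)*(-14) = (5 + 2)*(-14) = 7*(-14) = -98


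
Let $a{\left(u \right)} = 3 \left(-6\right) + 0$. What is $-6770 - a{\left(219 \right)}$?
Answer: $-6752$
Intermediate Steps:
$a{\left(u \right)} = -18$ ($a{\left(u \right)} = -18 + 0 = -18$)
$-6770 - a{\left(219 \right)} = -6770 - -18 = -6770 + 18 = -6752$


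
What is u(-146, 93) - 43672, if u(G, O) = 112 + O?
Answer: -43467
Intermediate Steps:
u(-146, 93) - 43672 = (112 + 93) - 43672 = 205 - 43672 = -43467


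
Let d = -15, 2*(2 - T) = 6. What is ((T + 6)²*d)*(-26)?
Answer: 9750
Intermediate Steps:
T = -1 (T = 2 - ½*6 = 2 - 3 = -1)
((T + 6)²*d)*(-26) = ((-1 + 6)²*(-15))*(-26) = (5²*(-15))*(-26) = (25*(-15))*(-26) = -375*(-26) = 9750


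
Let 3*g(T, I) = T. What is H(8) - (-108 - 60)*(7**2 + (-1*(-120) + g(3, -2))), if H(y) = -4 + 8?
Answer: 28564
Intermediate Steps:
H(y) = 4
g(T, I) = T/3
H(8) - (-108 - 60)*(7**2 + (-1*(-120) + g(3, -2))) = 4 - (-108 - 60)*(7**2 + (-1*(-120) + (1/3)*3)) = 4 - (-168)*(49 + (120 + 1)) = 4 - (-168)*(49 + 121) = 4 - (-168)*170 = 4 - 1*(-28560) = 4 + 28560 = 28564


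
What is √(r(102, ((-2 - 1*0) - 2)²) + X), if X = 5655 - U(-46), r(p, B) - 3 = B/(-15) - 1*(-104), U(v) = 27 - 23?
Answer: √1295310/15 ≈ 75.875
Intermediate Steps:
U(v) = 4
r(p, B) = 107 - B/15 (r(p, B) = 3 + (B/(-15) - 1*(-104)) = 3 + (B*(-1/15) + 104) = 3 + (-B/15 + 104) = 3 + (104 - B/15) = 107 - B/15)
X = 5651 (X = 5655 - 1*4 = 5655 - 4 = 5651)
√(r(102, ((-2 - 1*0) - 2)²) + X) = √((107 - ((-2 - 1*0) - 2)²/15) + 5651) = √((107 - ((-2 + 0) - 2)²/15) + 5651) = √((107 - (-2 - 2)²/15) + 5651) = √((107 - 1/15*(-4)²) + 5651) = √((107 - 1/15*16) + 5651) = √((107 - 16/15) + 5651) = √(1589/15 + 5651) = √(86354/15) = √1295310/15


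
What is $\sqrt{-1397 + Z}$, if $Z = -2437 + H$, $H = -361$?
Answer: $i \sqrt{4195} \approx 64.769 i$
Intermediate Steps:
$Z = -2798$ ($Z = -2437 - 361 = -2798$)
$\sqrt{-1397 + Z} = \sqrt{-1397 - 2798} = \sqrt{-4195} = i \sqrt{4195}$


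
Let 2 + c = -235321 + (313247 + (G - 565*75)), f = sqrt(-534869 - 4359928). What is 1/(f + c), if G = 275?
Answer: 35824/1288253773 - I*sqrt(4894797)/1288253773 ≈ 2.7808e-5 - 1.7174e-6*I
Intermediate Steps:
f = I*sqrt(4894797) (f = sqrt(-4894797) = I*sqrt(4894797) ≈ 2212.4*I)
c = 35824 (c = -2 + (-235321 + (313247 + (275 - 565*75))) = -2 + (-235321 + (313247 + (275 - 42375))) = -2 + (-235321 + (313247 - 42100)) = -2 + (-235321 + 271147) = -2 + 35826 = 35824)
1/(f + c) = 1/(I*sqrt(4894797) + 35824) = 1/(35824 + I*sqrt(4894797))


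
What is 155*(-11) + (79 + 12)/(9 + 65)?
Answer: -126079/74 ≈ -1703.8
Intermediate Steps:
155*(-11) + (79 + 12)/(9 + 65) = -1705 + 91/74 = -126079/74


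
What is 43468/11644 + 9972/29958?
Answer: 59097013/14534623 ≈ 4.0659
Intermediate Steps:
43468/11644 + 9972/29958 = 43468*(1/11644) + 9972*(1/29958) = 10867/2911 + 1662/4993 = 59097013/14534623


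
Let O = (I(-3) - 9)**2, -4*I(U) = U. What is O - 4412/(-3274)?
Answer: 1817989/26192 ≈ 69.410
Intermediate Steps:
I(U) = -U/4
O = 1089/16 (O = (-1/4*(-3) - 9)**2 = (3/4 - 9)**2 = (-33/4)**2 = 1089/16 ≈ 68.063)
O - 4412/(-3274) = 1089/16 - 4412/(-3274) = 1089/16 - 4412*(-1/3274) = 1089/16 + 2206/1637 = 1817989/26192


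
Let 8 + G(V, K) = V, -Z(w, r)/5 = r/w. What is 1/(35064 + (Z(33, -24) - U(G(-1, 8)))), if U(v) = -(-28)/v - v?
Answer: 99/3471113 ≈ 2.8521e-5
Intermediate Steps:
Z(w, r) = -5*r/w
G(V, K) = -8 + V
U(v) = -v + 28/v (U(v) = 28/v - v = -v + 28/v)
1/(35064 + (Z(33, -24) - U(G(-1, 8)))) = 1/(35064 + (-5*(-24)/33 - (-(-8 - 1) + 28/(-8 - 1)))) = 1/(35064 + (-5*(-24)*1/33 - (-1*(-9) + 28/(-9)))) = 1/(35064 + (40/11 - (9 + 28*(-⅑)))) = 1/(35064 + (40/11 - (9 - 28/9))) = 1/(35064 + (40/11 - 1*53/9)) = 1/(35064 + (40/11 - 53/9)) = 1/(35064 - 223/99) = 1/(3471113/99) = 99/3471113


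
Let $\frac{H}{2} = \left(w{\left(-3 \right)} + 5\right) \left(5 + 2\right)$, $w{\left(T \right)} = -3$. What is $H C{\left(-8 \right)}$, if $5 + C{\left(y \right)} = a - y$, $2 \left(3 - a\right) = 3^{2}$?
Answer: $42$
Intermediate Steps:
$a = - \frac{3}{2}$ ($a = 3 - \frac{3^{2}}{2} = 3 - \frac{9}{2} = - \frac{3}{2} \approx -1.5$)
$C{\left(y \right)} = - \frac{13}{2} - y$ ($C{\left(y \right)} = -5 - \left(\frac{3}{2} + y\right) = - \frac{13}{2} - y$)
$H = 28$ ($H = 2 \left(-3 + 5\right) \left(5 + 2\right) = 2 \cdot 2 \cdot 7 = 2 \cdot 14 = 28$)
$H C{\left(-8 \right)} = 28 \left(- \frac{13}{2} - -8\right) = 28 \left(- \frac{13}{2} + 8\right) = 28 \cdot \frac{3}{2} = 42$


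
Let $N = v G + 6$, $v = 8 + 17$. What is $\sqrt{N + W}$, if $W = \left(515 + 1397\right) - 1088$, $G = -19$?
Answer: $\sqrt{355} \approx 18.841$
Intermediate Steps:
$v = 25$
$N = -469$ ($N = 25 \left(-19\right) + 6 = -475 + 6 = -469$)
$W = 824$ ($W = 1912 - 1088 = 824$)
$\sqrt{N + W} = \sqrt{-469 + 824} = \sqrt{355}$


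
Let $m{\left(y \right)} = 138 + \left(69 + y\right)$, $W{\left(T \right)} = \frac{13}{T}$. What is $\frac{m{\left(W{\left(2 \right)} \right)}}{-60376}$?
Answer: $- \frac{427}{120752} \approx -0.0035362$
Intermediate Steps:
$m{\left(y \right)} = 207 + y$
$\frac{m{\left(W{\left(2 \right)} \right)}}{-60376} = \frac{207 + \frac{13}{2}}{-60376} = \left(207 + 13 \cdot \frac{1}{2}\right) \left(- \frac{1}{60376}\right) = \left(207 + \frac{13}{2}\right) \left(- \frac{1}{60376}\right) = \frac{427}{2} \left(- \frac{1}{60376}\right) = - \frac{427}{120752}$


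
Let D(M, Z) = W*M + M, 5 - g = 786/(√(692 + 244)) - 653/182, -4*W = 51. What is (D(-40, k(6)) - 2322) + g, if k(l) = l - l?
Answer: -335501/182 - 131*√26/26 ≈ -1869.1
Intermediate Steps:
W = -51/4 (W = -¼*51 = -51/4 ≈ -12.750)
k(l) = 0
g = 1563/182 - 131*√26/26 (g = 5 - (786/(√(692 + 244)) - 653/182) = 5 - (786/(√936) - 653*1/182) = 5 - (786/((6*√26)) - 653/182) = 5 - (786*(√26/156) - 653/182) = 5 - (131*√26/26 - 653/182) = 5 - (-653/182 + 131*√26/26) = 5 + (653/182 - 131*√26/26) = 1563/182 - 131*√26/26 ≈ -17.103)
D(M, Z) = -47*M/4 (D(M, Z) = -51*M/4 + M = -47*M/4)
(D(-40, k(6)) - 2322) + g = (-47/4*(-40) - 2322) + (1563/182 - 131*√26/26) = (470 - 2322) + (1563/182 - 131*√26/26) = -1852 + (1563/182 - 131*√26/26) = -335501/182 - 131*√26/26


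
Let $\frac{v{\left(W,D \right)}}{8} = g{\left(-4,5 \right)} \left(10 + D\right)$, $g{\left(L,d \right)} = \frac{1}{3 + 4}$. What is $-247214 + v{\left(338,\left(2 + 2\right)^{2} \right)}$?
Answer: $- \frac{1730290}{7} \approx -2.4718 \cdot 10^{5}$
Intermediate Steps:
$g{\left(L,d \right)} = \frac{1}{7}$
$v{\left(W,D \right)} = \frac{80}{7} + \frac{8 D}{7}$ ($v{\left(W,D \right)} = 8 \frac{10 + D}{7} = 8 \left(\frac{10}{7} + \frac{D}{7}\right) = \frac{80}{7} + \frac{8 D}{7}$)
$-247214 + v{\left(338,\left(2 + 2\right)^{2} \right)} = -247214 + \left(\frac{80}{7} + \frac{8 \left(2 + 2\right)^{2}}{7}\right) = -247214 + \left(\frac{80}{7} + \frac{8 \cdot 4^{2}}{7}\right) = -247214 + \left(\frac{80}{7} + \frac{8}{7} \cdot 16\right) = -247214 + \left(\frac{80}{7} + \frac{128}{7}\right) = -247214 + \frac{208}{7} = - \frac{1730290}{7}$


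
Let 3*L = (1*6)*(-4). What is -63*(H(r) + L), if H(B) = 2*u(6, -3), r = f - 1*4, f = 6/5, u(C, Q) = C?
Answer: -252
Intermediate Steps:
f = 6/5 (f = 6*(⅕) = 6/5 ≈ 1.2000)
r = -14/5 (r = 6/5 - 1*4 = 6/5 - 4 = -14/5 ≈ -2.8000)
H(B) = 12 (H(B) = 2*6 = 12)
L = -8 (L = ((1*6)*(-4))/3 = (6*(-4))/3 = (⅓)*(-24) = -8)
-63*(H(r) + L) = -63*(12 - 8) = -63*4 = -252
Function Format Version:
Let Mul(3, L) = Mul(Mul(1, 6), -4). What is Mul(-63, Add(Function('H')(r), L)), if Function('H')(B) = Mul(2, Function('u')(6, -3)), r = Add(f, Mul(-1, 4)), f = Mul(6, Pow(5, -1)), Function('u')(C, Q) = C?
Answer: -252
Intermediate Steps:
f = Rational(6, 5) (f = Mul(6, Rational(1, 5)) = Rational(6, 5) ≈ 1.2000)
r = Rational(-14, 5) (r = Add(Rational(6, 5), Mul(-1, 4)) = Add(Rational(6, 5), -4) = Rational(-14, 5) ≈ -2.8000)
Function('H')(B) = 12 (Function('H')(B) = Mul(2, 6) = 12)
L = -8 (L = Mul(Rational(1, 3), Mul(Mul(1, 6), -4)) = Mul(Rational(1, 3), Mul(6, -4)) = Mul(Rational(1, 3), -24) = -8)
Mul(-63, Add(Function('H')(r), L)) = Mul(-63, Add(12, -8)) = Mul(-63, 4) = -252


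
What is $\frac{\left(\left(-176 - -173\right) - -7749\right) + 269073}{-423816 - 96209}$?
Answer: $- \frac{276819}{520025} \approx -0.53232$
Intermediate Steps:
$\frac{\left(\left(-176 - -173\right) - -7749\right) + 269073}{-423816 - 96209} = \frac{\left(\left(-176 + 173\right) + 7749\right) + 269073}{-520025} = \left(\left(-3 + 7749\right) + 269073\right) \left(- \frac{1}{520025}\right) = \left(7746 + 269073\right) \left(- \frac{1}{520025}\right) = 276819 \left(- \frac{1}{520025}\right) = - \frac{276819}{520025}$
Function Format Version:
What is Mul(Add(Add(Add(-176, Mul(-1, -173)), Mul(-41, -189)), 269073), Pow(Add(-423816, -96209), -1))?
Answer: Rational(-276819, 520025) ≈ -0.53232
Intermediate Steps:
Mul(Add(Add(Add(-176, Mul(-1, -173)), Mul(-41, -189)), 269073), Pow(Add(-423816, -96209), -1)) = Mul(Add(Add(Add(-176, 173), 7749), 269073), Pow(-520025, -1)) = Mul(Add(Add(-3, 7749), 269073), Rational(-1, 520025)) = Mul(Add(7746, 269073), Rational(-1, 520025)) = Mul(276819, Rational(-1, 520025)) = Rational(-276819, 520025)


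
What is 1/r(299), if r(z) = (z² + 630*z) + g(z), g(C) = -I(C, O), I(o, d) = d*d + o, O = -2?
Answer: 1/277468 ≈ 3.6040e-6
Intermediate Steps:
I(o, d) = o + d² (I(o, d) = d² + o = o + d²)
g(C) = -4 - C (g(C) = -(C + (-2)²) = -(C + 4) = -(4 + C) = -4 - C)
r(z) = -4 + z² + 629*z (r(z) = (z² + 630*z) + (-4 - z) = -4 + z² + 629*z)
1/r(299) = 1/(-4 + 299² + 629*299) = 1/(-4 + 89401 + 188071) = 1/277468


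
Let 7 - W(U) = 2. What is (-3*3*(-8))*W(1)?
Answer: 360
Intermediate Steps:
W(U) = 5 (W(U) = 7 - 1*2 = 7 - 2 = 5)
(-3*3*(-8))*W(1) = (-3*3*(-8))*5 = -9*(-8)*5 = 72*5 = 360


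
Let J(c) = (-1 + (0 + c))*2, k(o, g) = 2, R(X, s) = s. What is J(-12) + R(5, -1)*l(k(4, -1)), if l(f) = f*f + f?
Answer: -32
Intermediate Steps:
l(f) = f + f**2 (l(f) = f**2 + f = f + f**2)
J(c) = -2 + 2*c (J(c) = (-1 + c)*2 = -2 + 2*c)
J(-12) + R(5, -1)*l(k(4, -1)) = (-2 + 2*(-12)) - 2*(1 + 2) = (-2 - 24) - 2*3 = -26 - 1*6 = -26 - 6 = -32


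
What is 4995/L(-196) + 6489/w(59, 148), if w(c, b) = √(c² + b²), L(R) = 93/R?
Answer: -326340/31 + 6489*√25385/25385 ≈ -10486.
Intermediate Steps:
w(c, b) = √(b² + c²)
4995/L(-196) + 6489/w(59, 148) = 4995/((93/(-196))) + 6489/(√(148² + 59²)) = 4995/((93*(-1/196))) + 6489/(√(21904 + 3481)) = 4995/(-93/196) + 6489/(√25385) = 4995*(-196/93) + 6489*(√25385/25385) = -326340/31 + 6489*√25385/25385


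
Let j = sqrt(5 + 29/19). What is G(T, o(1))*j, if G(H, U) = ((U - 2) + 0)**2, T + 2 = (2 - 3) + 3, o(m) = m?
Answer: 2*sqrt(589)/19 ≈ 2.5547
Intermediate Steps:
T = 0 (T = -2 + ((2 - 3) + 3) = -2 + (-1 + 3) = -2 + 2 = 0)
G(H, U) = (-2 + U)**2 (G(H, U) = ((-2 + U) + 0)**2 = (-2 + U)**2)
j = 2*sqrt(589)/19 (j = sqrt(5 + 29*(1/19)) = sqrt(5 + 29/19) = sqrt(124/19) = 2*sqrt(589)/19 ≈ 2.5547)
G(T, o(1))*j = (-2 + 1)**2*(2*sqrt(589)/19) = (-1)**2*(2*sqrt(589)/19) = 1*(2*sqrt(589)/19) = 2*sqrt(589)/19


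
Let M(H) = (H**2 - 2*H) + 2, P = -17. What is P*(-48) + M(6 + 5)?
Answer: 917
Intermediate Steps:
M(H) = 2 + H**2 - 2*H
P*(-48) + M(6 + 5) = -17*(-48) + (2 + (6 + 5)**2 - 2*(6 + 5)) = 816 + (2 + 11**2 - 2*11) = 816 + (2 + 121 - 22) = 816 + 101 = 917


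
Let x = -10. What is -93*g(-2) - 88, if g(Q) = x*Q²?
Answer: 3632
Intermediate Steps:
g(Q) = -10*Q²
-93*g(-2) - 88 = -(-930)*(-2)² - 88 = -(-930)*4 - 88 = -93*(-40) - 88 = 3720 - 88 = 3632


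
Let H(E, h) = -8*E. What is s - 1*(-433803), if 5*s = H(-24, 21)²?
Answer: 2205879/5 ≈ 4.4118e+5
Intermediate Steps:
s = 36864/5 (s = (-8*(-24))²/5 = (⅕)*192² = (⅕)*36864 = 36864/5 ≈ 7372.8)
s - 1*(-433803) = 36864/5 - 1*(-433803) = 36864/5 + 433803 = 2205879/5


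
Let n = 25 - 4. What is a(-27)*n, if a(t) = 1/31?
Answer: 21/31 ≈ 0.67742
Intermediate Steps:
a(t) = 1/31
n = 21
a(-27)*n = (1/31)*21 = 21/31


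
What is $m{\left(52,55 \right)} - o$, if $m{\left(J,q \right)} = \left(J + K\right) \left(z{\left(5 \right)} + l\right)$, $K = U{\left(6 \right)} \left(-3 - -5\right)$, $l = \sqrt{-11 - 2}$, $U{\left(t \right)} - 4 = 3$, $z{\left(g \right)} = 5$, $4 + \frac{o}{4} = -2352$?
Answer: $9754 + 66 i \sqrt{13} \approx 9754.0 + 237.97 i$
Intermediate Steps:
$o = -9424$ ($o = -16 + 4 \left(-2352\right) = -16 - 9408 = -9424$)
$U{\left(t \right)} = 7$ ($U{\left(t \right)} = 4 + 3 = 7$)
$l = i \sqrt{13}$ ($l = \sqrt{-13} = i \sqrt{13} \approx 3.6056 i$)
$K = 14$ ($K = 7 \left(-3 - -5\right) = 7 \left(-3 + 5\right) = 7 \cdot 2 = 14$)
$m{\left(J,q \right)} = \left(5 + i \sqrt{13}\right) \left(14 + J\right)$ ($m{\left(J,q \right)} = \left(J + 14\right) \left(5 + i \sqrt{13}\right) = \left(14 + J\right) \left(5 + i \sqrt{13}\right) = \left(5 + i \sqrt{13}\right) \left(14 + J\right)$)
$m{\left(52,55 \right)} - o = \left(70 + 5 \cdot 52 + 14 i \sqrt{13} + i 52 \sqrt{13}\right) - -9424 = \left(70 + 260 + 14 i \sqrt{13} + 52 i \sqrt{13}\right) + 9424 = \left(330 + 66 i \sqrt{13}\right) + 9424 = 9754 + 66 i \sqrt{13}$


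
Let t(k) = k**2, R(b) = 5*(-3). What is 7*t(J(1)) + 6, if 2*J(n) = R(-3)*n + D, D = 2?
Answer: 1207/4 ≈ 301.75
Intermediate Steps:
R(b) = -15
J(n) = 1 - 15*n/2 (J(n) = (-15*n + 2)/2 = (2 - 15*n)/2 = 1 - 15*n/2)
7*t(J(1)) + 6 = 7*(1 - 15/2*1)**2 + 6 = 7*(1 - 15/2)**2 + 6 = 7*(-13/2)**2 + 6 = 7*(169/4) + 6 = 1183/4 + 6 = 1207/4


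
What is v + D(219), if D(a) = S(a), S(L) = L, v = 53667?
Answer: 53886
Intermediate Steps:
D(a) = a
v + D(219) = 53667 + 219 = 53886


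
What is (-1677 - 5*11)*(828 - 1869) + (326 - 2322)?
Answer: 1801016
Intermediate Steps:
(-1677 - 5*11)*(828 - 1869) + (326 - 2322) = (-1677 - 55)*(-1041) - 1996 = -1732*(-1041) - 1996 = 1803012 - 1996 = 1801016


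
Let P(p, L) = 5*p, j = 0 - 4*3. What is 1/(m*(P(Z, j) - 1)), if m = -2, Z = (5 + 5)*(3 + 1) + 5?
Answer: -1/448 ≈ -0.0022321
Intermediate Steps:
j = -12 (j = 0 - 12 = -12)
Z = 45 (Z = 10*4 + 5 = 40 + 5 = 45)
1/(m*(P(Z, j) - 1)) = 1/(-2*(5*45 - 1)) = 1/(-2*(225 - 1)) = 1/(-2*224) = 1/(-448) = -1/448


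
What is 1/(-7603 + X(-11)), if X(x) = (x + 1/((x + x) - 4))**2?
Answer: -676/5057259 ≈ -0.00013367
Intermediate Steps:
X(x) = (x + 1/(-4 + 2*x))**2 (X(x) = (x + 1/(2*x - 4))**2 = (x + 1/(-4 + 2*x))**2)
1/(-7603 + X(-11)) = 1/(-7603 + (1 - 4*(-11) + 2*(-11)**2)**2/(4*(-2 - 11)**2)) = 1/(-7603 + (1/4)*(1 + 44 + 2*121)**2/(-13)**2) = 1/(-7603 + (1/4)*(1/169)*(1 + 44 + 242)**2) = 1/(-7603 + (1/4)*(1/169)*287**2) = 1/(-7603 + (1/4)*(1/169)*82369) = 1/(-7603 + 82369/676) = 1/(-5057259/676) = -676/5057259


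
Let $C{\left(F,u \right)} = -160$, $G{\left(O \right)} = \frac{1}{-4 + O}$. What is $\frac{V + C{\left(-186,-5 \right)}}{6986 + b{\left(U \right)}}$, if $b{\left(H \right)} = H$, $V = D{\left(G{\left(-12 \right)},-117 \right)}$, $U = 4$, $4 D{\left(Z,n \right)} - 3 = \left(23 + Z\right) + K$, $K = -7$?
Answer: $- \frac{9937}{447360} \approx -0.022213$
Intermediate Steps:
$D{\left(Z,n \right)} = \frac{19}{4} + \frac{Z}{4}$ ($D{\left(Z,n \right)} = \frac{3}{4} + \frac{\left(23 + Z\right) - 7}{4} = \frac{3}{4} + \frac{16 + Z}{4} = \frac{3}{4} + \left(4 + \frac{Z}{4}\right) = \frac{19}{4} + \frac{Z}{4}$)
$V = \frac{303}{64}$ ($V = \frac{19}{4} + \frac{1}{4 \left(-4 - 12\right)} = \frac{19}{4} + \frac{1}{4 \left(-16\right)} = \frac{19}{4} + \frac{1}{4} \left(- \frac{1}{16}\right) = \frac{19}{4} - \frac{1}{64} = \frac{303}{64} \approx 4.7344$)
$\frac{V + C{\left(-186,-5 \right)}}{6986 + b{\left(U \right)}} = \frac{\frac{303}{64} - 160}{6986 + 4} = - \frac{9937}{64 \cdot 6990} = \left(- \frac{9937}{64}\right) \frac{1}{6990} = - \frac{9937}{447360}$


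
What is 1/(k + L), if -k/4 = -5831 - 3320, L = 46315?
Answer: 1/82919 ≈ 1.2060e-5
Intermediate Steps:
k = 36604 (k = -4*(-5831 - 3320) = -4*(-9151) = 36604)
1/(k + L) = 1/(36604 + 46315) = 1/82919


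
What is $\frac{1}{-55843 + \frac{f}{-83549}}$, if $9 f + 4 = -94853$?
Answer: $- \frac{250647}{13996848802} \approx -1.7907 \cdot 10^{-5}$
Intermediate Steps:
$f = - \frac{31619}{3}$ ($f = - \frac{4}{9} + \frac{1}{9} \left(-94853\right) = - \frac{4}{9} - \frac{94853}{9} = - \frac{31619}{3} \approx -10540.0$)
$\frac{1}{-55843 + \frac{f}{-83549}} = \frac{1}{-55843 - \frac{31619}{3 \left(-83549\right)}} = \frac{1}{-55843 - - \frac{31619}{250647}} = \frac{1}{-55843 + \frac{31619}{250647}} = \frac{1}{- \frac{13996848802}{250647}} = - \frac{250647}{13996848802}$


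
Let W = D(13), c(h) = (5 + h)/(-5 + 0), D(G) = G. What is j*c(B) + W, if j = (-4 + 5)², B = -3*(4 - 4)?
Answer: 12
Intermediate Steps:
B = 0 (B = -3*0 = 0)
c(h) = -1 - h/5 (c(h) = (5 + h)/(-5) = (5 + h)*(-⅕) = -1 - h/5)
j = 1 (j = 1² = 1)
W = 13
j*c(B) + W = 1*(-1 - ⅕*0) + 13 = 1*(-1 + 0) + 13 = 1*(-1) + 13 = -1 + 13 = 12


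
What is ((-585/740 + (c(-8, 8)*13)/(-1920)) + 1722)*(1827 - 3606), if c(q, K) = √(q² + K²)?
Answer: -453180681/148 + 7709*√2/80 ≈ -3.0619e+6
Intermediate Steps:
c(q, K) = √(K² + q²)
((-585/740 + (c(-8, 8)*13)/(-1920)) + 1722)*(1827 - 3606) = ((-585/740 + (√(8² + (-8)²)*13)/(-1920)) + 1722)*(1827 - 3606) = ((-585*1/740 + (√(64 + 64)*13)*(-1/1920)) + 1722)*(-1779) = ((-117/148 + (√128*13)*(-1/1920)) + 1722)*(-1779) = ((-117/148 + ((8*√2)*13)*(-1/1920)) + 1722)*(-1779) = ((-117/148 + (104*√2)*(-1/1920)) + 1722)*(-1779) = ((-117/148 - 13*√2/240) + 1722)*(-1779) = (254739/148 - 13*√2/240)*(-1779) = -453180681/148 + 7709*√2/80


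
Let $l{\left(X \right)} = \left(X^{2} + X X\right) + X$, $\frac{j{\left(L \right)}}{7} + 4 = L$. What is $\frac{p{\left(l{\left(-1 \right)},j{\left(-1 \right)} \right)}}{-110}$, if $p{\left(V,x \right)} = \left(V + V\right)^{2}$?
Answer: $- \frac{2}{55} \approx -0.036364$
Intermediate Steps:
$j{\left(L \right)} = -28 + 7 L$
$l{\left(X \right)} = X + 2 X^{2}$ ($l{\left(X \right)} = \left(X^{2} + X^{2}\right) + X = 2 X^{2} + X = X + 2 X^{2}$)
$p{\left(V,x \right)} = 4 V^{2}$ ($p{\left(V,x \right)} = \left(2 V\right)^{2} = 4 V^{2}$)
$\frac{p{\left(l{\left(-1 \right)},j{\left(-1 \right)} \right)}}{-110} = \frac{4 \left(- (1 + 2 \left(-1\right))\right)^{2}}{-110} = 4 \left(- (1 - 2)\right)^{2} \left(- \frac{1}{110}\right) = 4 \left(\left(-1\right) \left(-1\right)\right)^{2} \left(- \frac{1}{110}\right) = 4 \cdot 1^{2} \left(- \frac{1}{110}\right) = 4 \cdot 1 \left(- \frac{1}{110}\right) = 4 \left(- \frac{1}{110}\right) = - \frac{2}{55}$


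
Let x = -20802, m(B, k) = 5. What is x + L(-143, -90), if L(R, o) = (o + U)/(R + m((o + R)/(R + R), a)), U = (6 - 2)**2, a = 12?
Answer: -1435301/69 ≈ -20801.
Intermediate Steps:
U = 16 (U = 4**2 = 16)
L(R, o) = (16 + o)/(5 + R) (L(R, o) = (o + 16)/(R + 5) = (16 + o)/(5 + R))
x + L(-143, -90) = -20802 + (16 - 90)/(5 - 143) = -20802 - 74/(-138) = -20802 - 1/138*(-74) = -20802 + 37/69 = -1435301/69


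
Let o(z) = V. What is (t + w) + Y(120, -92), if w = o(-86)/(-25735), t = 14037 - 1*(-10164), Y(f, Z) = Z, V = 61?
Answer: 620445054/25735 ≈ 24109.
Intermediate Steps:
o(z) = 61
t = 24201 (t = 14037 + 10164 = 24201)
w = -61/25735 (w = 61/(-25735) = 61*(-1/25735) = -61/25735 ≈ -0.0023703)
(t + w) + Y(120, -92) = (24201 - 61/25735) - 92 = 622812674/25735 - 92 = 620445054/25735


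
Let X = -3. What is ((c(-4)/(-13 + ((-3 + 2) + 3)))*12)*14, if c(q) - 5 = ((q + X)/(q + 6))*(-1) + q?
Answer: -756/11 ≈ -68.727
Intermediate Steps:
c(q) = 5 + q - (-3 + q)/(6 + q) (c(q) = 5 + (((q - 3)/(q + 6))*(-1) + q) = 5 + (((-3 + q)/(6 + q))*(-1) + q) = 5 + (-(-3 + q)/(6 + q) + q) = 5 + (q - (-3 + q)/(6 + q)) = 5 + q - (-3 + q)/(6 + q))
((c(-4)/(-13 + ((-3 + 2) + 3)))*12)*14 = ((((33 + (-4)**2 + 10*(-4))/(6 - 4))/(-13 + ((-3 + 2) + 3)))*12)*14 = ((((33 + 16 - 40)/2)/(-13 + (-1 + 3)))*12)*14 = ((((1/2)*9)/(-13 + 2))*12)*14 = (((9/2)/(-11))*12)*14 = (-1/11*9/2*12)*14 = -9/22*12*14 = -54/11*14 = -756/11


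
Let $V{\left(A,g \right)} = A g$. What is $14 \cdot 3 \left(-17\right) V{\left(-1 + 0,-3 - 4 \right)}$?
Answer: $-4998$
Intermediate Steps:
$14 \cdot 3 \left(-17\right) V{\left(-1 + 0,-3 - 4 \right)} = 14 \cdot 3 \left(-17\right) \left(-1 + 0\right) \left(-3 - 4\right) = 14 \left(-51\right) \left(\left(-1\right) \left(-7\right)\right) = \left(-714\right) 7 = -4998$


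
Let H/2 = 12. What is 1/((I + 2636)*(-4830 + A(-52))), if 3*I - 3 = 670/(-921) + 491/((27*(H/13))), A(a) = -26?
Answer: -74601/956387717099 ≈ -7.8003e-8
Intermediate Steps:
H = 24 (H = 2*12 = 24)
I = 2411669/596808 (I = 1 + (670/(-921) + 491/((27*(24/13))))/3 = 1 + (670*(-1/921) + 491/((27*(24*(1/13)))))/3 = 1 + (-670/921 + 491/((27*(24/13))))/3 = 1 + (-670/921 + 491/(648/13))/3 = 1 + (-670/921 + 491*(13/648))/3 = 1 + (-670/921 + 6383/648)/3 = 1 + (⅓)*(1814861/198936) = 1 + 1814861/596808 = 2411669/596808 ≈ 4.0409)
1/((I + 2636)*(-4830 + A(-52))) = 1/((2411669/596808 + 2636)*(-4830 - 26)) = 1/((1575597557/596808)*(-4856)) = 1/(-956387717099/74601) = -74601/956387717099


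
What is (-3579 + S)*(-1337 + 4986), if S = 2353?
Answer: -4473674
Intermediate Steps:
(-3579 + S)*(-1337 + 4986) = (-3579 + 2353)*(-1337 + 4986) = -1226*3649 = -4473674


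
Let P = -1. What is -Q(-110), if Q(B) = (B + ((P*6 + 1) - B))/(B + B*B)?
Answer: 1/2398 ≈ 0.00041701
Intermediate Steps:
Q(B) = -5/(B + B²) (Q(B) = (B + ((-1*6 + 1) - B))/(B + B*B) = (B + ((-6 + 1) - B))/(B + B²) = (B + (-5 - B))/(B + B²) = -5/(B + B²))
-Q(-110) = -(-5)/((-110)*(1 - 110)) = -(-5)*(-1)/(110*(-109)) = -(-5)*(-1)*(-1)/(110*109) = -1*(-1/2398) = 1/2398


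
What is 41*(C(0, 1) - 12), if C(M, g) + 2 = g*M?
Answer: -574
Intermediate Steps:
C(M, g) = -2 + M*g (C(M, g) = -2 + g*M = -2 + M*g)
41*(C(0, 1) - 12) = 41*((-2 + 0*1) - 12) = 41*((-2 + 0) - 12) = 41*(-2 - 12) = 41*(-14) = -574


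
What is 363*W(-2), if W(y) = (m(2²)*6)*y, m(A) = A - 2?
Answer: -8712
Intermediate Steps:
m(A) = -2 + A
W(y) = 12*y (W(y) = ((-2 + 2²)*6)*y = ((-2 + 4)*6)*y = (2*6)*y = 12*y)
363*W(-2) = 363*(12*(-2)) = 363*(-24) = -8712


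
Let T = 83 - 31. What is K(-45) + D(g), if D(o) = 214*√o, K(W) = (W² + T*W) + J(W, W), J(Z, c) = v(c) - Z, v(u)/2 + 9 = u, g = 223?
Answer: -378 + 214*√223 ≈ 2817.7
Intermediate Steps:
v(u) = -18 + 2*u
T = 52
J(Z, c) = -18 - Z + 2*c (J(Z, c) = (-18 + 2*c) - Z = -18 - Z + 2*c)
K(W) = -18 + W² + 53*W (K(W) = (W² + 52*W) + (-18 - W + 2*W) = (W² + 52*W) + (-18 + W) = -18 + W² + 53*W)
K(-45) + D(g) = (-18 + (-45)² + 53*(-45)) + 214*√223 = (-18 + 2025 - 2385) + 214*√223 = -378 + 214*√223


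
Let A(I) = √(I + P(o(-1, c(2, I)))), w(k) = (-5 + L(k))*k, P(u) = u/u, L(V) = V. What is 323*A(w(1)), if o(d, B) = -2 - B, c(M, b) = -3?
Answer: 323*I*√3 ≈ 559.45*I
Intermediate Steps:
P(u) = 1
w(k) = k*(-5 + k) (w(k) = (-5 + k)*k = k*(-5 + k))
A(I) = √(1 + I) (A(I) = √(I + 1) = √(1 + I))
323*A(w(1)) = 323*√(1 + 1*(-5 + 1)) = 323*√(1 + 1*(-4)) = 323*√(1 - 4) = 323*√(-3) = 323*(I*√3) = 323*I*√3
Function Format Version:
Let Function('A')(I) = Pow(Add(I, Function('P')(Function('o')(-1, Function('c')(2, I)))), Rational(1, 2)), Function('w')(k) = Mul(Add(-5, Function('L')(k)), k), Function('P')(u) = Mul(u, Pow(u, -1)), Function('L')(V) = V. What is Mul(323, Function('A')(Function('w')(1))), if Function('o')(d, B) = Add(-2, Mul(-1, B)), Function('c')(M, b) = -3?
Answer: Mul(323, I, Pow(3, Rational(1, 2))) ≈ Mul(559.45, I)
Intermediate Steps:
Function('P')(u) = 1
Function('w')(k) = Mul(k, Add(-5, k)) (Function('w')(k) = Mul(Add(-5, k), k) = Mul(k, Add(-5, k)))
Function('A')(I) = Pow(Add(1, I), Rational(1, 2)) (Function('A')(I) = Pow(Add(I, 1), Rational(1, 2)) = Pow(Add(1, I), Rational(1, 2)))
Mul(323, Function('A')(Function('w')(1))) = Mul(323, Pow(Add(1, Mul(1, Add(-5, 1))), Rational(1, 2))) = Mul(323, Pow(Add(1, Mul(1, -4)), Rational(1, 2))) = Mul(323, Pow(Add(1, -4), Rational(1, 2))) = Mul(323, Pow(-3, Rational(1, 2))) = Mul(323, Mul(I, Pow(3, Rational(1, 2)))) = Mul(323, I, Pow(3, Rational(1, 2)))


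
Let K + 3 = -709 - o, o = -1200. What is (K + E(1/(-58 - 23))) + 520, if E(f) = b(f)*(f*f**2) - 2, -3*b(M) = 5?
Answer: 1603888943/1594323 ≈ 1006.0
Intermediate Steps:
b(M) = -5/3 (b(M) = -1/3*5 = -5/3)
K = 488 (K = -3 + (-709 - 1*(-1200)) = -3 + (-709 + 1200) = -3 + 491 = 488)
E(f) = -2 - 5*f**3/3 (E(f) = -5*f*f**2/3 - 2 = -5*f**3/3 - 2 = -2 - 5*f**3/3)
(K + E(1/(-58 - 23))) + 520 = (488 + (-2 - 5/(3*(-58 - 23)**3))) + 520 = (488 + (-2 - 5*(1/(-81))**3/3)) + 520 = (488 + (-2 - 5*(-1/81)**3/3)) + 520 = (488 + (-2 - 5/3*(-1/531441))) + 520 = (488 + (-2 + 5/1594323)) + 520 = (488 - 3188641/1594323) + 520 = 774840983/1594323 + 520 = 1603888943/1594323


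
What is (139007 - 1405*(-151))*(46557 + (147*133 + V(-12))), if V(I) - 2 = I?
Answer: 23211105876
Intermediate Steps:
V(I) = 2 + I
(139007 - 1405*(-151))*(46557 + (147*133 + V(-12))) = (139007 - 1405*(-151))*(46557 + (147*133 + (2 - 12))) = (139007 + 212155)*(46557 + (19551 - 10)) = 351162*(46557 + 19541) = 351162*66098 = 23211105876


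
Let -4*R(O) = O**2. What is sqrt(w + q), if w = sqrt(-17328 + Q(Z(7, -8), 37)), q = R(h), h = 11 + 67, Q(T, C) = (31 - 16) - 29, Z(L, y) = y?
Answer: sqrt(-1521 + I*sqrt(17342)) ≈ 1.6867 + 39.036*I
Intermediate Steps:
Q(T, C) = -14 (Q(T, C) = 15 - 29 = -14)
h = 78
R(O) = -O**2/4
q = -1521 (q = -1/4*78**2 = -1/4*6084 = -1521)
w = I*sqrt(17342) (w = sqrt(-17328 - 14) = sqrt(-17342) = I*sqrt(17342) ≈ 131.69*I)
sqrt(w + q) = sqrt(I*sqrt(17342) - 1521) = sqrt(-1521 + I*sqrt(17342))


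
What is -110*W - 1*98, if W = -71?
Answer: 7712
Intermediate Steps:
-110*W - 1*98 = -110*(-71) - 1*98 = 7810 - 98 = 7712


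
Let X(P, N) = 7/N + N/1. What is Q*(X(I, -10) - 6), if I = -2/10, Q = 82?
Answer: -6847/5 ≈ -1369.4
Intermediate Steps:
I = -1/5 (I = -2*1/10 = -1/5 ≈ -0.20000)
X(P, N) = N + 7/N (X(P, N) = 7/N + N*1 = 7/N + N = N + 7/N)
Q*(X(I, -10) - 6) = 82*((-10 + 7/(-10)) - 6) = 82*((-10 + 7*(-1/10)) - 6) = 82*((-10 - 7/10) - 6) = 82*(-107/10 - 6) = 82*(-167/10) = -6847/5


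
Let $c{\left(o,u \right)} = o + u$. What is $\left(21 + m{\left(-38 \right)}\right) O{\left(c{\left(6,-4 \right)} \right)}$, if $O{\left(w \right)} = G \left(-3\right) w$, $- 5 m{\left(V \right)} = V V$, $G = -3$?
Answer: $- \frac{24102}{5} \approx -4820.4$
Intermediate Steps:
$m{\left(V \right)} = - \frac{V^{2}}{5}$ ($m{\left(V \right)} = - \frac{V V}{5} = - \frac{V^{2}}{5}$)
$O{\left(w \right)} = 9 w$ ($O{\left(w \right)} = \left(-3\right) \left(-3\right) w = 9 w$)
$\left(21 + m{\left(-38 \right)}\right) O{\left(c{\left(6,-4 \right)} \right)} = \left(21 - \frac{\left(-38\right)^{2}}{5}\right) 9 \left(6 - 4\right) = \left(21 - \frac{1444}{5}\right) 9 \cdot 2 = \left(21 - \frac{1444}{5}\right) 18 = \left(- \frac{1339}{5}\right) 18 = - \frac{24102}{5}$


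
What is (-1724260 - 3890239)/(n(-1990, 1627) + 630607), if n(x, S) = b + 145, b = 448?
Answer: -5614499/631200 ≈ -8.8950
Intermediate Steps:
n(x, S) = 593 (n(x, S) = 448 + 145 = 593)
(-1724260 - 3890239)/(n(-1990, 1627) + 630607) = (-1724260 - 3890239)/(593 + 630607) = -5614499/631200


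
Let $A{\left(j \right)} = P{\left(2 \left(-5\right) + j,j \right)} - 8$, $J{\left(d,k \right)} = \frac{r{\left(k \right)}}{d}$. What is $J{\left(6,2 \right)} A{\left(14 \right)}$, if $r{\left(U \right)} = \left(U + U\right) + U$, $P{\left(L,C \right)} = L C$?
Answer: $48$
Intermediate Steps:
$P{\left(L,C \right)} = C L$
$r{\left(U \right)} = 3 U$ ($r{\left(U \right)} = 2 U + U = 3 U$)
$J{\left(d,k \right)} = \frac{3 k}{d}$
$A{\left(j \right)} = -8 + j \left(-10 + j\right)$ ($A{\left(j \right)} = j \left(2 \left(-5\right) + j\right) - 8 = j \left(-10 + j\right) - 8 = -8 + j \left(-10 + j\right)$)
$J{\left(6,2 \right)} A{\left(14 \right)} = 3 \cdot 2 \cdot \frac{1}{6} \left(-8 + 14 \left(-10 + 14\right)\right) = 3 \cdot 2 \cdot \frac{1}{6} \left(-8 + 14 \cdot 4\right) = 1 \left(-8 + 56\right) = 1 \cdot 48 = 48$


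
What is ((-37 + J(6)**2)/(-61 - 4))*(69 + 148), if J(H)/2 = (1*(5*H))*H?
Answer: -28115171/65 ≈ -4.3254e+5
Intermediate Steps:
J(H) = 10*H**2 (J(H) = 2*((1*(5*H))*H) = 2*((5*H)*H) = 2*(5*H**2) = 10*H**2)
((-37 + J(6)**2)/(-61 - 4))*(69 + 148) = ((-37 + (10*6**2)**2)/(-61 - 4))*(69 + 148) = ((-37 + (10*36)**2)/(-65))*217 = ((-37 + 360**2)*(-1/65))*217 = ((-37 + 129600)*(-1/65))*217 = (129563*(-1/65))*217 = -129563/65*217 = -28115171/65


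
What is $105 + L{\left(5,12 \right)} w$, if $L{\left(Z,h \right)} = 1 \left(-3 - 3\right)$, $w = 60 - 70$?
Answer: $165$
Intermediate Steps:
$w = -10$ ($w = 60 - 70 = -10$)
$L{\left(Z,h \right)} = -6$ ($L{\left(Z,h \right)} = 1 \left(-6\right) = -6$)
$105 + L{\left(5,12 \right)} w = 105 - -60 = 105 + 60 = 165$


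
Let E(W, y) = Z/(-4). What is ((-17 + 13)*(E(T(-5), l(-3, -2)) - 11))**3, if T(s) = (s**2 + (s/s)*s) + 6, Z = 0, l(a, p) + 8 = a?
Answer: 85184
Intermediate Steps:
l(a, p) = -8 + a
T(s) = 6 + s + s**2 (T(s) = (s**2 + 1*s) + 6 = (s**2 + s) + 6 = (s + s**2) + 6 = 6 + s + s**2)
E(W, y) = 0 (E(W, y) = 0/(-4) = 0*(-1/4) = 0)
((-17 + 13)*(E(T(-5), l(-3, -2)) - 11))**3 = ((-17 + 13)*(0 - 11))**3 = (-4*(-11))**3 = 44**3 = 85184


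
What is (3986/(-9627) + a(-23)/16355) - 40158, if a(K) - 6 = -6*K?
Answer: -6322924239172/157449585 ≈ -40158.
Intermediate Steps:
a(K) = 6 - 6*K
(3986/(-9627) + a(-23)/16355) - 40158 = (3986/(-9627) + (6 - 6*(-23))/16355) - 40158 = (3986*(-1/9627) + (6 + 138)*(1/16355)) - 40158 = (-3986/9627 + 144*(1/16355)) - 40158 = (-3986/9627 + 144/16355) - 40158 = -63804742/157449585 - 40158 = -6322924239172/157449585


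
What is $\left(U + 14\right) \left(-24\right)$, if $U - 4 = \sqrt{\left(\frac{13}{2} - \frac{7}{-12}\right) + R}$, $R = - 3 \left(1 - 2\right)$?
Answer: $-432 - 44 \sqrt{3} \approx -508.21$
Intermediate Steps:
$R = 3$ ($R = \left(-3\right) \left(-1\right) = 3$)
$U = 4 + \frac{11 \sqrt{3}}{6}$ ($U = 4 + \sqrt{\left(\frac{13}{2} - \frac{7}{-12}\right) + 3} = 4 + \sqrt{\left(13 \cdot \frac{1}{2} - - \frac{7}{12}\right) + 3} = 4 + \sqrt{\left(\frac{13}{2} + \frac{7}{12}\right) + 3} = 4 + \sqrt{\frac{85}{12} + 3} = 4 + \sqrt{\frac{121}{12}} = 4 + \frac{11 \sqrt{3}}{6} \approx 7.1754$)
$\left(U + 14\right) \left(-24\right) = \left(\left(4 + \frac{11 \sqrt{3}}{6}\right) + 14\right) \left(-24\right) = \left(18 + \frac{11 \sqrt{3}}{6}\right) \left(-24\right) = -432 - 44 \sqrt{3}$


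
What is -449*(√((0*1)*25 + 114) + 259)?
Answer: -116291 - 449*√114 ≈ -1.2109e+5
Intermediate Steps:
-449*(√((0*1)*25 + 114) + 259) = -449*(√(0*25 + 114) + 259) = -449*(√(0 + 114) + 259) = -449*(√114 + 259) = -449*(259 + √114) = -116291 - 449*√114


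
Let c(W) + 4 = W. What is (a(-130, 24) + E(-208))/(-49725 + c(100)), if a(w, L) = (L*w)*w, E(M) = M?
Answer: -405392/49629 ≈ -8.1685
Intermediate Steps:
a(w, L) = L*w²
c(W) = -4 + W
(a(-130, 24) + E(-208))/(-49725 + c(100)) = (24*(-130)² - 208)/(-49725 + (-4 + 100)) = (24*16900 - 208)/(-49725 + 96) = (405600 - 208)/(-49629) = 405392*(-1/49629) = -405392/49629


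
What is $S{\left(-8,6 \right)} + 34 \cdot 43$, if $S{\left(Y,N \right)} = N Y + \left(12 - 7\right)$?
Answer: $1419$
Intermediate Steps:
$S{\left(Y,N \right)} = 5 + N Y$ ($S{\left(Y,N \right)} = N Y + 5 = 5 + N Y$)
$S{\left(-8,6 \right)} + 34 \cdot 43 = \left(5 + 6 \left(-8\right)\right) + 34 \cdot 43 = \left(5 - 48\right) + 1462 = -43 + 1462 = 1419$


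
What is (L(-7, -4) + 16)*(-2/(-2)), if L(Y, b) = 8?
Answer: 24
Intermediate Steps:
(L(-7, -4) + 16)*(-2/(-2)) = (8 + 16)*(-2/(-2)) = 24*(-2*(-½)) = 24*1 = 24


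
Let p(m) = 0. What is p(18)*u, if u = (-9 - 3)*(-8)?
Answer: 0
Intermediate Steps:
u = 96 (u = -12*(-8) = 96)
p(18)*u = 0*96 = 0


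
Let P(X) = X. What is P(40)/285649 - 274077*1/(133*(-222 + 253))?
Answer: -11184236579/168247261 ≈ -66.475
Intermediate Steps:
P(40)/285649 - 274077*1/(133*(-222 + 253)) = 40/285649 - 274077*1/(133*(-222 + 253)) = 40*(1/285649) - 274077/(133*31) = 40/285649 - 274077/4123 = -11184236579/168247261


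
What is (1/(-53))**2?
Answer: 1/2809 ≈ 0.00035600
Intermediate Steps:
(1/(-53))**2 = (-1/53)**2 = 1/2809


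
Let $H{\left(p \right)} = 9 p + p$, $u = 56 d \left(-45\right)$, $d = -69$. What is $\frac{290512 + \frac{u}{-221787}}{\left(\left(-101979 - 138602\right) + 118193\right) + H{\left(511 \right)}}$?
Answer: $- \frac{3579533948}{1445040877} \approx -2.4771$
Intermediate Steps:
$u = 173880$ ($u = 56 \left(-69\right) \left(-45\right) = \left(-3864\right) \left(-45\right) = 173880$)
$H{\left(p \right)} = 10 p$
$\frac{290512 + \frac{u}{-221787}}{\left(\left(-101979 - 138602\right) + 118193\right) + H{\left(511 \right)}} = \frac{290512 + \frac{173880}{-221787}}{\left(\left(-101979 - 138602\right) + 118193\right) + 10 \cdot 511} = \frac{290512 + 173880 \left(- \frac{1}{221787}\right)}{\left(-240581 + 118193\right) + 5110} = \frac{290512 - \frac{19320}{24643}}{-122388 + 5110} = \frac{7159067896}{24643 \left(-117278\right)} = \frac{7159067896}{24643} \left(- \frac{1}{117278}\right) = - \frac{3579533948}{1445040877}$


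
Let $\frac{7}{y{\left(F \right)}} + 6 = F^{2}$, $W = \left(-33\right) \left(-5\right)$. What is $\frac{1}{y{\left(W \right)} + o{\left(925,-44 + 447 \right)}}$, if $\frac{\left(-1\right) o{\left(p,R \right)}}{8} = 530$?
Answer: $- \frac{27219}{115408553} \approx -0.00023585$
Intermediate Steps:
$o{\left(p,R \right)} = -4240$ ($o{\left(p,R \right)} = \left(-8\right) 530 = -4240$)
$W = 165$
$y{\left(F \right)} = \frac{7}{-6 + F^{2}}$
$\frac{1}{y{\left(W \right)} + o{\left(925,-44 + 447 \right)}} = \frac{1}{\frac{7}{-6 + 165^{2}} - 4240} = \frac{1}{\frac{7}{-6 + 27225} - 4240} = \frac{1}{\frac{7}{27219} - 4240} = \frac{1}{- \frac{115408553}{27219}} = - \frac{27219}{115408553}$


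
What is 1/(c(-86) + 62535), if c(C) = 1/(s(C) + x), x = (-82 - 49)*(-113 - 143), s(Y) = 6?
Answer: 33542/2097548971 ≈ 1.5991e-5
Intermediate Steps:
x = 33536 (x = -131*(-256) = 33536)
c(C) = 1/33542 (c(C) = 1/(6 + 33536) = 1/33542)
1/(c(-86) + 62535) = 1/(1/33542 + 62535) = 1/(2097548971/33542) = 33542/2097548971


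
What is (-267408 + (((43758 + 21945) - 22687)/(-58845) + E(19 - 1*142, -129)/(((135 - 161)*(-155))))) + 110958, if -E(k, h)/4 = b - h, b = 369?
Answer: -3710168058122/23714535 ≈ -1.5645e+5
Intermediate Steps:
E(k, h) = -1476 + 4*h (E(k, h) = -4*(369 - h) = -1476 + 4*h)
(-267408 + (((43758 + 21945) - 22687)/(-58845) + E(19 - 1*142, -129)/(((135 - 161)*(-155))))) + 110958 = (-267408 + (((43758 + 21945) - 22687)/(-58845) + (-1476 + 4*(-129))/(((135 - 161)*(-155))))) + 110958 = (-267408 + ((65703 - 22687)*(-1/58845) + (-1476 - 516)/((-26*(-155))))) + 110958 = (-267408 + (43016*(-1/58845) - 1992/4030)) + 110958 = (-267408 + (-43016/58845 - 1992*1/4030)) + 110958 = (-267408 + (-43016/58845 - 996/2015)) + 110958 = (-267408 - 29057372/23714535) + 110958 = -6341485432652/23714535 + 110958 = -3710168058122/23714535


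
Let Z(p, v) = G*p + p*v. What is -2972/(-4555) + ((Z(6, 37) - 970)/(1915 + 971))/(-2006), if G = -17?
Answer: 506168203/775598070 ≈ 0.65262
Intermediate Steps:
Z(p, v) = -17*p + p*v
-2972/(-4555) + ((Z(6, 37) - 970)/(1915 + 971))/(-2006) = -2972/(-4555) + ((6*(-17 + 37) - 970)/(1915 + 971))/(-2006) = -2972*(-1/4555) + ((6*20 - 970)/2886)*(-1/2006) = 2972/4555 + ((120 - 970)*(1/2886))*(-1/2006) = 2972/4555 - 850*1/2886*(-1/2006) = 2972/4555 - 425/1443*(-1/2006) = 2972/4555 + 25/170274 = 506168203/775598070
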